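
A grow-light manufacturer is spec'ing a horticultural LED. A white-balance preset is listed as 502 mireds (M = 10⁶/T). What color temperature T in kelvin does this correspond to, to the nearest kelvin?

1992 K

T = 10⁶ / 502 = 1992.03 K → 1992 K.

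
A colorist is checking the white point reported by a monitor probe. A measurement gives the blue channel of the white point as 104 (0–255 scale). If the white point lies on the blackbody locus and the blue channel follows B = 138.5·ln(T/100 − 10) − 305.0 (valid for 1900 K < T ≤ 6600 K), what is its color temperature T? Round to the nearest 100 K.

ln(t − 10) = (104 + 305.0) / 138.5 = 2.9531.
t − 10 = e^2.9531 = 19.165, so t = 29.165.
T = 100·t = 2916 K → 2900 K to the nearest 100 K.

2900 K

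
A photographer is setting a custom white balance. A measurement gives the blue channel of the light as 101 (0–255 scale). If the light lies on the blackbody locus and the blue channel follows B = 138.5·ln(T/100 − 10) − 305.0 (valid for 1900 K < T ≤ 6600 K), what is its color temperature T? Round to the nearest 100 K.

ln(t − 10) = (101 + 305.0) / 138.5 = 2.9314.
t − 10 = e^2.9314 = 18.754, so t = 28.754.
T = 100·t = 2875 K → 2900 K to the nearest 100 K.

2900 K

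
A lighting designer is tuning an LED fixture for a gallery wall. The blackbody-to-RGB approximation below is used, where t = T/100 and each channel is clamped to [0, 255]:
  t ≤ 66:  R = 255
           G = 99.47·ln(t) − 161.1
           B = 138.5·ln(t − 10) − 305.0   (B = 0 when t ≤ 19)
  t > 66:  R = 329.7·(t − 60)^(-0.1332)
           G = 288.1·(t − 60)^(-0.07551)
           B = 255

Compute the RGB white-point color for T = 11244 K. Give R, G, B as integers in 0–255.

t = 11244/100 = 112.44; the t > 66 branch applies.
R = 329.7·(112.44 − 60)^(-0.1332) = 329.7·52.44^(-0.1332) = 329.7·0.59012 = 194.563.
G = 288.1·(112.44 − 60)^(-0.07551) = 288.1·52.44^(-0.07551) = 288.1·0.74156 = 213.644.
B = 255 by definition for t > 66.
Rounded: (195, 214, 255).

R=195, G=214, B=255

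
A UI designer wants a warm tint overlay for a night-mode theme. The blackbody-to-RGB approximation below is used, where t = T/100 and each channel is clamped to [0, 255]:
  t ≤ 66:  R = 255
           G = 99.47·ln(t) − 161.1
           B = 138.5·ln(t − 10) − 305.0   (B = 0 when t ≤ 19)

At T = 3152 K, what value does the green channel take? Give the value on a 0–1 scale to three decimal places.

0.714

t = 3152/100 = 31.52; the t ≤ 66 branch applies.
G = 99.47·ln 31.52 − 161.1 = 99.47·3.4506 − 161.1 = 182.133.
On a 0–1 scale: 182.133/255 = 0.7142 → 0.714.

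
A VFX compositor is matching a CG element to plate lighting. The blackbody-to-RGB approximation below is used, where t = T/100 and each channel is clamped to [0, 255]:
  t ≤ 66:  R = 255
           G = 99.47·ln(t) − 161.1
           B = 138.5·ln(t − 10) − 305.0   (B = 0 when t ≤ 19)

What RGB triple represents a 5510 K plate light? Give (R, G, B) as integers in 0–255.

t = 5510/100 = 55.1; the t ≤ 66 branch applies.
R = 255 by definition for t ≤ 66.
G = 99.47·ln 55.1 − 161.1 = 99.47·4.0091 − 161.1 = 237.690.
B = 138.5·ln(55.1 − 10) − 305.0 = 138.5·ln 45.1 − 305.0 = 138.5·3.8089 − 305.0 = 222.530.
Rounded: (255, 238, 223).

(255, 238, 223)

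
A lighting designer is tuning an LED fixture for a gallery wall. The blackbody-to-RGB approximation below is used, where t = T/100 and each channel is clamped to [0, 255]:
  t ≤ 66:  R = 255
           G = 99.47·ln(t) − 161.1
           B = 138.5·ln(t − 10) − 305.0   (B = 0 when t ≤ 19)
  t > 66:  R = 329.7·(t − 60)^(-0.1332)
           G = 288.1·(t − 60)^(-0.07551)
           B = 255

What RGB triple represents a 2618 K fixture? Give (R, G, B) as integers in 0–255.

t = 2618/100 = 26.18; the t ≤ 66 branch applies.
R = 255 by definition for t ≤ 66.
G = 99.47·ln 26.18 − 161.1 = 99.47·3.2650 − 161.1 = 163.669.
B = 138.5·ln(26.18 − 10) − 305.0 = 138.5·ln 16.18 − 305.0 = 138.5·2.7838 − 305.0 = 80.553.
Rounded: (255, 164, 81).

(255, 164, 81)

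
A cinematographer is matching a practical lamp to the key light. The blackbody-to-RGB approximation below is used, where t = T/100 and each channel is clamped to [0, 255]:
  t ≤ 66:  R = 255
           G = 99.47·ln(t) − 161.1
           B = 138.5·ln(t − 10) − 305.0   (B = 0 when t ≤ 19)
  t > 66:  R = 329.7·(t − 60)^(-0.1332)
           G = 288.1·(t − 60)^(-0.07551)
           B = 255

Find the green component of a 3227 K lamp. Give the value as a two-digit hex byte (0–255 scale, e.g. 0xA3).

0xB8

t = 3227/100 = 32.27; the t ≤ 66 branch applies.
G = 99.47·ln 32.27 − 161.1 = 99.47·3.4741 − 161.1 = 184.473.
Rounded: 184; in hex, 0xB8.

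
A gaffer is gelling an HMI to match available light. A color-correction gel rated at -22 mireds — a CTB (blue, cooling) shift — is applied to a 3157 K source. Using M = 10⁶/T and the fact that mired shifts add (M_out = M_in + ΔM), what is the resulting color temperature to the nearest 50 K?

3400 K

M_in = 10⁶/3157 = 316.76 mireds.
M_out = 316.76 + (-22) = 294.76 mireds.
T_out = 10⁶/294.76 = 3392.6 K → 3400 K.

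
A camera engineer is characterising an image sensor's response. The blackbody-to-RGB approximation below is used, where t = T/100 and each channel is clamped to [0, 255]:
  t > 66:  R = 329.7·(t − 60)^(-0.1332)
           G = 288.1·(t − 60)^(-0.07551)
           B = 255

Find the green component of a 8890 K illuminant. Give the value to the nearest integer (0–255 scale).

t = 8890/100 = 88.9; the t > 66 branch applies.
G = 288.1·(88.9 − 60)^(-0.07551) = 288.1·28.9^(-0.07551) = 288.1·0.77569 = 223.476.
Rounded: 223.

223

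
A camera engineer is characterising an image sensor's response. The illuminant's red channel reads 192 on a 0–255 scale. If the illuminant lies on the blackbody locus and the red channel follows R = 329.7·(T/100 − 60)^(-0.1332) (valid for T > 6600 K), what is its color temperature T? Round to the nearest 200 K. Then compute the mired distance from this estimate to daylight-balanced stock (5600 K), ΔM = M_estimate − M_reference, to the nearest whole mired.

-94 mireds

(t − 60)^(-0.1332) = 192/329.7 = 0.58235.
t − 60 = 0.58235^(1/-0.1332) = 0.58235^(-7.508) = 57.929, so t = 117.929.
T = 100·t = 11793 K → 11800 K to the nearest 200 K.
M_estimate = 10⁶/11800 = 84.75; M_reference = 10⁶/5600 = 178.57.
ΔM = 84.75 − 178.57 = -93.83 → -94 mireds.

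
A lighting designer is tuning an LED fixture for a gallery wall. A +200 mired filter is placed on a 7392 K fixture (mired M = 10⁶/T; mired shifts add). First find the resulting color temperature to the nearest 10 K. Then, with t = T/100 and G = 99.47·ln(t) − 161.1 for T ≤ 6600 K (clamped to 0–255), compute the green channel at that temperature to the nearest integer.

177

M_in = 10⁶/7392 = 135.28; M_out = 135.28 + (+200) = 335.28.
T_out = 10⁶/335.28 = 2982.6 K → 2980 K; t = 29.8.
G = 99.47·ln 29.8 − 161.1 = 99.47·3.3945 − 161.1 = 176.552.
Rounded: 177.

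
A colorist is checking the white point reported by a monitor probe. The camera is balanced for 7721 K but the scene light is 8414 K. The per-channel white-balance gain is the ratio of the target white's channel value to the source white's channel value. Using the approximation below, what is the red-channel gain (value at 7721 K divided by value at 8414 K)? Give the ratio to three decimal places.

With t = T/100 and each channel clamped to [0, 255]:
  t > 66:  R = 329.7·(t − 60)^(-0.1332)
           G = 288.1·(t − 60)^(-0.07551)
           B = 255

At 8414 K (t = 84.14):
  R = 329.7·(84.14 − 60)^(-0.1332) = 329.7·24.14^(-0.1332) = 329.7·0.65436 = 215.744.
At 7721 K (t = 77.21):
  R = 329.7·(77.21 − 60)^(-0.1332) = 329.7·17.21^(-0.1332) = 329.7·0.68453 = 225.690.
Gain = 225.690 / 215.744 = 1.0461 → 1.046.

1.046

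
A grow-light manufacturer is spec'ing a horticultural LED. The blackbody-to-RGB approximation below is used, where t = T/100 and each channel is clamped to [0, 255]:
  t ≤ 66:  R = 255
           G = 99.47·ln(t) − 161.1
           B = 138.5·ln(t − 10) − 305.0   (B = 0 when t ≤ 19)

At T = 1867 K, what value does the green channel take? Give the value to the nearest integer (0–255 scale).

t = 1867/100 = 18.67; the t ≤ 66 branch applies.
G = 99.47·ln 18.67 − 161.1 = 99.47·2.9269 − 161.1 = 130.041.
Rounded: 130.

130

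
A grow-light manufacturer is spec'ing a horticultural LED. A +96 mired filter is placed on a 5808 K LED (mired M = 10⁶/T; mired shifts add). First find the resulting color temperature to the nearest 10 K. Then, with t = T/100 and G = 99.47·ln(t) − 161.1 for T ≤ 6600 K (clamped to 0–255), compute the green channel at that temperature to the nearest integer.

199

M_in = 10⁶/5808 = 172.18; M_out = 172.18 + (+96) = 268.18.
T_out = 10⁶/268.18 = 3728.9 K → 3730 K; t = 37.3.
G = 99.47·ln 37.3 − 161.1 = 99.47·3.6190 − 161.1 = 198.881.
Rounded: 199.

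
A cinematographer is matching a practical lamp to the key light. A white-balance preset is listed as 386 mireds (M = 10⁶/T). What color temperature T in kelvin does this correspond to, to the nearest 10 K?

T = 10⁶ / 386 = 2590.67 K → 2590 K.

2590 K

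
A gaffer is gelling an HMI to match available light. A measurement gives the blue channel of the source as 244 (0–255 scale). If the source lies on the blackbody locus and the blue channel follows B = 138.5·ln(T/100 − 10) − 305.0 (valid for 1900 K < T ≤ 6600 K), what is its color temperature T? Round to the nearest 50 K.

ln(t − 10) = (244 + 305.0) / 138.5 = 3.9639.
t − 10 = e^3.9639 = 52.662, so t = 62.662.
T = 100·t = 6266 K → 6250 K to the nearest 50 K.

6250 K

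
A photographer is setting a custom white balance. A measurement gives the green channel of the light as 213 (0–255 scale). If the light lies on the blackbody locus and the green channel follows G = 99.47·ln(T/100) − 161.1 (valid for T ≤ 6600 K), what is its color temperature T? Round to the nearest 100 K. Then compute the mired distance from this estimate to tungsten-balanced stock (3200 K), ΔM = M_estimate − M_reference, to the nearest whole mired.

ln t = (213 + 161.1) / 99.47 = 3.7609.
t = e^3.7609 = 42.989.
T = 100·t = 4299 K → 4300 K to the nearest 100 K.
M_estimate = 10⁶/4300 = 232.56; M_reference = 10⁶/3200 = 312.50.
ΔM = 232.56 − 312.50 = -79.94 → -80 mireds.

-80 mireds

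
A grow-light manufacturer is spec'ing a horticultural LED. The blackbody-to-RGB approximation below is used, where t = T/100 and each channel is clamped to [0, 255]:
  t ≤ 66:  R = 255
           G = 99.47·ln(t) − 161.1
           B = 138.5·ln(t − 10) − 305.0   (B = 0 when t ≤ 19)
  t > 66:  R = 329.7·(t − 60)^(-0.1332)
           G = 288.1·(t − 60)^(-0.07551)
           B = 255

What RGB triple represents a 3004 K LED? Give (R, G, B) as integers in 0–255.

(255, 177, 110)

t = 3004/100 = 30.04; the t ≤ 66 branch applies.
R = 255 by definition for t ≤ 66.
G = 99.47·ln 30.04 − 161.1 = 99.47·3.4025 − 161.1 = 177.350.
B = 138.5·ln(30.04 − 10) − 305.0 = 138.5·ln 20.04 − 305.0 = 138.5·2.9977 − 305.0 = 110.186.
Rounded: (255, 177, 110).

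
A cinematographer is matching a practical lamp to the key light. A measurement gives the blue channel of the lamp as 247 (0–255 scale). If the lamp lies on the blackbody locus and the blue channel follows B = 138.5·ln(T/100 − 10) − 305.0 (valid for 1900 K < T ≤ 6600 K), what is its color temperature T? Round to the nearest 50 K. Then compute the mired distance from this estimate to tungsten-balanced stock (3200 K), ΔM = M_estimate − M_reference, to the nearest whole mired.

-156 mireds

ln(t − 10) = (247 + 305.0) / 138.5 = 3.9856.
t − 10 = e^3.9856 = 53.815, so t = 63.815.
T = 100·t = 6382 K → 6400 K to the nearest 50 K.
M_estimate = 10⁶/6400 = 156.25; M_reference = 10⁶/3200 = 312.50.
ΔM = 156.25 − 312.50 = -156.25 → -156 mireds.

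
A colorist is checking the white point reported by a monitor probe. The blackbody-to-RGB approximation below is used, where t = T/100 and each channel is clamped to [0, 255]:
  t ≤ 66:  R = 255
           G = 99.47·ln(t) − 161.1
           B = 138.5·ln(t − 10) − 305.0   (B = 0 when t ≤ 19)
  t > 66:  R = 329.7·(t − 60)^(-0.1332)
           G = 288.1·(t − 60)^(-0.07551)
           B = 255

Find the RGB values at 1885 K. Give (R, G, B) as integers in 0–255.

t = 1885/100 = 18.85; the t ≤ 66 branch applies.
R = 255 by definition for t ≤ 66.
G = 99.47·ln 18.85 − 161.1 = 99.47·2.9365 − 161.1 = 130.995.
t = 18.85 ≤ 19, so B = 0.
Rounded: (255, 131, 0).

(255, 131, 0)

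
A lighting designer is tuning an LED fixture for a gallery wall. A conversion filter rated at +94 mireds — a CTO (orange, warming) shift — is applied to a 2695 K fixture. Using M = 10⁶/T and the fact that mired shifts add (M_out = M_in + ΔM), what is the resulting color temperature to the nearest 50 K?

M_in = 10⁶/2695 = 371.06 mireds.
M_out = 371.06 + (+94) = 465.06 mireds.
T_out = 10⁶/465.06 = 2150.3 K → 2150 K.

2150 K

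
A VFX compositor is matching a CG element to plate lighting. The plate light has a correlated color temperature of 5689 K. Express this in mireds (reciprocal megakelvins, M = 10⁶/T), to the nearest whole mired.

M = 10⁶ / 5689 = 175.778 → 176 mireds.

176 mireds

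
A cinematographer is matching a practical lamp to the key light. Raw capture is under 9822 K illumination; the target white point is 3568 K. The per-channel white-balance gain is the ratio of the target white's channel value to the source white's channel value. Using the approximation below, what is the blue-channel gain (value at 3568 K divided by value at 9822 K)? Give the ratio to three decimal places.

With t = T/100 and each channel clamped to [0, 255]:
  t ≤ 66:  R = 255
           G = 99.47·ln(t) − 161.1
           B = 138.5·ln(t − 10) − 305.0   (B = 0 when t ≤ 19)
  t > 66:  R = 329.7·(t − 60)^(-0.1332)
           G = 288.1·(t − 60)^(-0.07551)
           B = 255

0.567

At 9822 K (t = 98.22):
  B = 255 by definition for t > 66.
At 3568 K (t = 35.68):
  B = 138.5·ln(35.68 − 10) − 305.0 = 138.5·ln 25.68 − 305.0 = 138.5·3.2457 − 305.0 = 144.531.
Gain = 144.531 / 255.000 = 0.5668 → 0.567.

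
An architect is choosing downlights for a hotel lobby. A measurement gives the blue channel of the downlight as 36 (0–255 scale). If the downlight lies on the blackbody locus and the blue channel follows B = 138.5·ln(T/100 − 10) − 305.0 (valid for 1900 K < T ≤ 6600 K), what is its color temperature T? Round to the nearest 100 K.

ln(t − 10) = (36 + 305.0) / 138.5 = 2.4621.
t − 10 = e^2.4621 = 11.729, so t = 21.729.
T = 100·t = 2173 K → 2200 K to the nearest 100 K.

2200 K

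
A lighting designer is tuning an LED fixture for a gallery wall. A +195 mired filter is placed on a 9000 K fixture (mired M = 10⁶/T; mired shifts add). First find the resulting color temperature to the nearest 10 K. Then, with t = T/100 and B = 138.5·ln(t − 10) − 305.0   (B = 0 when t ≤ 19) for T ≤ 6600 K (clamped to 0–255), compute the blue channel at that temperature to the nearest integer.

127

M_in = 10⁶/9000 = 111.11; M_out = 111.11 + (+195) = 306.11.
T_out = 10⁶/306.11 = 3266.8 K → 3270 K; t = 32.7.
B = 138.5·ln(32.7 − 10) − 305.0 = 138.5·ln 22.7 − 305.0 = 138.5·3.1224 − 305.0 = 127.448.
Rounded: 127.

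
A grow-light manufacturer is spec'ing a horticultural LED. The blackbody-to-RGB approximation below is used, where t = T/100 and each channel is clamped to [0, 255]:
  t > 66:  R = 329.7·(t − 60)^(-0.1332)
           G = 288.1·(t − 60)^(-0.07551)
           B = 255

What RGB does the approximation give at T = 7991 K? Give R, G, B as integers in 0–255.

R=221, G=230, B=255

t = 7991/100 = 79.91; the t > 66 branch applies.
R = 329.7·(79.91 − 60)^(-0.1332) = 329.7·19.91^(-0.1332) = 329.7·0.67137 = 221.352.
G = 288.1·(79.91 − 60)^(-0.07551) = 288.1·19.91^(-0.07551) = 288.1·0.79782 = 229.853.
B = 255 by definition for t > 66.
Rounded: (221, 230, 255).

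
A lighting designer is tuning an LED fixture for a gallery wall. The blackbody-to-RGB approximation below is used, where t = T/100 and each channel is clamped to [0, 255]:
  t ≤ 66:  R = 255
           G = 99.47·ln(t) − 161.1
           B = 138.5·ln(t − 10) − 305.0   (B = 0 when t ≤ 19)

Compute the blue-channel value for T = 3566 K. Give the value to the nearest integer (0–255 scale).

144

t = 3566/100 = 35.66; the t ≤ 66 branch applies.
B = 138.5·ln(35.66 − 10) − 305.0 = 138.5·ln 25.66 − 305.0 = 138.5·3.2449 − 305.0 = 144.423.
Rounded: 144.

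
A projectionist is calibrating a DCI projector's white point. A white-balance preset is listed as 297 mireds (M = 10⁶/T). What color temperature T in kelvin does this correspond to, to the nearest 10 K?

3370 K

T = 10⁶ / 297 = 3367.00 K → 3370 K.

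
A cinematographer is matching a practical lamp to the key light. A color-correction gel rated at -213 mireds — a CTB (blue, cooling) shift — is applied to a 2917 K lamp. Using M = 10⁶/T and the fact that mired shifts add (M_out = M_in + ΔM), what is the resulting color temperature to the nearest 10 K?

M_in = 10⁶/2917 = 342.82 mireds.
M_out = 342.82 + (-213) = 129.82 mireds.
T_out = 10⁶/129.82 = 7703.1 K → 7700 K.

7700 K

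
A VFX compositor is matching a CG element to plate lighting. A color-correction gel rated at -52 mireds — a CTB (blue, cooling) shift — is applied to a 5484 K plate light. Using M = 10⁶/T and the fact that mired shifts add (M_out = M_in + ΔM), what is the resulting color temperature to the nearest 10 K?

7670 K

M_in = 10⁶/5484 = 182.35 mireds.
M_out = 182.35 + (-52) = 130.35 mireds.
T_out = 10⁶/130.35 = 7671.7 K → 7670 K.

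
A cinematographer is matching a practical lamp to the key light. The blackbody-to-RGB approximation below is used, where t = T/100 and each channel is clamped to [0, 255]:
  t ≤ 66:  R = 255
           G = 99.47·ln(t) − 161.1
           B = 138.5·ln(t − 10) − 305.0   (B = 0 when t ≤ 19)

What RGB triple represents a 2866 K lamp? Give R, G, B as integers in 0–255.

R=255, G=173, B=100

t = 2866/100 = 28.66; the t ≤ 66 branch applies.
R = 255 by definition for t ≤ 66.
G = 99.47·ln 28.66 − 161.1 = 99.47·3.3555 − 161.1 = 172.672.
B = 138.5·ln(28.66 − 10) − 305.0 = 138.5·ln 18.66 − 305.0 = 138.5·2.9264 − 305.0 = 100.304.
Rounded: (255, 173, 100).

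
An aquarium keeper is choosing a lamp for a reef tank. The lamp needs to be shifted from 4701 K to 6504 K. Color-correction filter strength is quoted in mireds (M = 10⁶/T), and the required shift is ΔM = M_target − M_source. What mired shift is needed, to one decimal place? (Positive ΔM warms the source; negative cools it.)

-59.0 mireds

M_source = 10⁶/4701 = 212.721; M_target = 10⁶/6504 = 153.752.
ΔM = 153.752 − 212.721 = -58.969 → -59.0 mireds, a cooling shift.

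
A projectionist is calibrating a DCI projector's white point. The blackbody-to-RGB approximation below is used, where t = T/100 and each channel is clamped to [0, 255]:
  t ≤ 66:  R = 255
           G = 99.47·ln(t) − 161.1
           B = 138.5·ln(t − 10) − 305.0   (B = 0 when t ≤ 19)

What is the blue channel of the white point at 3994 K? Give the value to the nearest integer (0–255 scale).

166

t = 3994/100 = 39.94; the t ≤ 66 branch applies.
B = 138.5·ln(39.94 − 10) − 305.0 = 138.5·ln 29.94 − 305.0 = 138.5·3.3992 − 305.0 = 165.789.
Rounded: 166.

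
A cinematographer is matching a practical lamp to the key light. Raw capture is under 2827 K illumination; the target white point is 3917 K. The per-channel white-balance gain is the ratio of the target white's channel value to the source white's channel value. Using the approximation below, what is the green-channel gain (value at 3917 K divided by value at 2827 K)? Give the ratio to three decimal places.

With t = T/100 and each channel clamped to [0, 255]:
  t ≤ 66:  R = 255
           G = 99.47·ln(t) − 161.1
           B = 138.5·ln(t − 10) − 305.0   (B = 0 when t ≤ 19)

At 2827 K (t = 28.27):
  G = 99.47·ln 28.27 − 161.1 = 99.47·3.3418 − 161.1 = 171.309.
At 3917 K (t = 39.17):
  G = 99.47·ln 39.17 − 161.1 = 99.47·3.6679 − 161.1 = 203.747.
Gain = 203.747 / 171.309 = 1.1894 → 1.189.

1.189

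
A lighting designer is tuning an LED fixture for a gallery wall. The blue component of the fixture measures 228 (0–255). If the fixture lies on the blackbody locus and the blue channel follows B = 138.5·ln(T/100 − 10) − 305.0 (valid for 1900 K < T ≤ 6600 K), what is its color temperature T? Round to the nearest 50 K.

5700 K

ln(t − 10) = (228 + 305.0) / 138.5 = 3.8484.
t − 10 = e^3.8484 = 46.917, so t = 56.917.
T = 100·t = 5692 K → 5700 K to the nearest 50 K.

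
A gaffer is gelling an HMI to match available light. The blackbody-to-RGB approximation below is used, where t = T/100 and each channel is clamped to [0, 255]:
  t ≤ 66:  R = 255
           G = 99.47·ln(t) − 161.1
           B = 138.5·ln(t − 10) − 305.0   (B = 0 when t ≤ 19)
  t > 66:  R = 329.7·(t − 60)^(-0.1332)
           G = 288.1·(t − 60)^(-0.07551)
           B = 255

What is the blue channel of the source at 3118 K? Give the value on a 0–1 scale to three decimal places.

t = 3118/100 = 31.18; the t ≤ 66 branch applies.
B = 138.5·ln(31.18 − 10) − 305.0 = 138.5·ln 21.18 − 305.0 = 138.5·3.0531 − 305.0 = 117.848.
On a 0–1 scale: 117.848/255 = 0.4622 → 0.462.

0.462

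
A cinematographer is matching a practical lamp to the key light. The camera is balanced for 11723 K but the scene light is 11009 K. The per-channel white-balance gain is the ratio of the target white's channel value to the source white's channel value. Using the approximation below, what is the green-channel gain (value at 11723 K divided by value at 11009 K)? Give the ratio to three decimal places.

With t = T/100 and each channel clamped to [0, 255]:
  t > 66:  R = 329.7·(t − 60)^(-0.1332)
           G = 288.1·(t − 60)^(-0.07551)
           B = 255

At 11009 K (t = 110.09):
  G = 288.1·(110.09 − 60)^(-0.07551) = 288.1·50.09^(-0.07551) = 288.1·0.74414 = 214.385.
At 11723 K (t = 117.23):
  G = 288.1·(117.23 − 60)^(-0.07551) = 288.1·57.23^(-0.07551) = 288.1·0.73669 = 212.239.
Gain = 212.239 / 214.385 = 0.9900 → 0.990.

0.990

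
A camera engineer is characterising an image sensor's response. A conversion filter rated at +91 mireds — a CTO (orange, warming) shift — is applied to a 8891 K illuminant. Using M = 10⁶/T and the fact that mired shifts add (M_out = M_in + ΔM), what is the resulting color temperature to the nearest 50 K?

4900 K

M_in = 10⁶/8891 = 112.47 mireds.
M_out = 112.47 + (+91) = 203.47 mireds.
T_out = 10⁶/203.47 = 4914.7 K → 4900 K.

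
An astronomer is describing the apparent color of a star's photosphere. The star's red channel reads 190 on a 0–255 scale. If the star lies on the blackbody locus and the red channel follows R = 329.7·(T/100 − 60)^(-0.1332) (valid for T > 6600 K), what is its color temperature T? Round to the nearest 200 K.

(t − 60)^(-0.1332) = 190/329.7 = 0.57628.
t − 60 = 0.57628^(1/-0.1332) = 0.57628^(-7.508) = 62.667, so t = 122.667.
T = 100·t = 12267 K → 12200 K to the nearest 200 K.

12200 K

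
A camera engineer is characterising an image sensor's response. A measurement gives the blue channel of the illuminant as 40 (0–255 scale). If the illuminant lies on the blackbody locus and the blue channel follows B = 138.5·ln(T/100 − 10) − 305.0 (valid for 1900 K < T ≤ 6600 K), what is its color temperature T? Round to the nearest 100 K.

2200 K

ln(t − 10) = (40 + 305.0) / 138.5 = 2.4910.
t − 10 = e^2.4910 = 12.073, so t = 22.073.
T = 100·t = 2207 K → 2200 K to the nearest 100 K.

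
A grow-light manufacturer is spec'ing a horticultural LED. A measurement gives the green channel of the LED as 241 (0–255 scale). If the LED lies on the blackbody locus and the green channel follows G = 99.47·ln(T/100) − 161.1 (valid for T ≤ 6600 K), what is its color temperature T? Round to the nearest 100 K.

ln t = (241 + 161.1) / 99.47 = 4.0424.
t = e^4.0424 = 56.964.
T = 100·t = 5696 K → 5700 K to the nearest 100 K.

5700 K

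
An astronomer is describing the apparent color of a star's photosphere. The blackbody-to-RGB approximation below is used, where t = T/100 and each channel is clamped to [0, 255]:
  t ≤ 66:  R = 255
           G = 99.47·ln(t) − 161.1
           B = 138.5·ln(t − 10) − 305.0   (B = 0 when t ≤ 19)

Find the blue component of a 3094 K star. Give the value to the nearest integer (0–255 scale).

t = 3094/100 = 30.94; the t ≤ 66 branch applies.
B = 138.5·ln(30.94 − 10) − 305.0 = 138.5·ln 20.94 − 305.0 = 138.5·3.0417 − 305.0 = 116.270.
Rounded: 116.

116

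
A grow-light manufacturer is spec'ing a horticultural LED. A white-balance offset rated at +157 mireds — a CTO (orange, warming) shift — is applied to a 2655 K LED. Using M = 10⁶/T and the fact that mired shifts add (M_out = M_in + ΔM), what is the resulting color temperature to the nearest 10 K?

M_in = 10⁶/2655 = 376.65 mireds.
M_out = 376.65 + (+157) = 533.65 mireds.
T_out = 10⁶/533.65 = 1873.9 K → 1870 K.

1870 K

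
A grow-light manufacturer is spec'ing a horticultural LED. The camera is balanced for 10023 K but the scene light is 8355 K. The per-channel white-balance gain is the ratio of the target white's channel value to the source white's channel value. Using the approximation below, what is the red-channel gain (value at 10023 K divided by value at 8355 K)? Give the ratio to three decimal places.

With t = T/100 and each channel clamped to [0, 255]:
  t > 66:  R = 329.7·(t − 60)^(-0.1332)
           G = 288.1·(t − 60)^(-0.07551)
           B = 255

0.931

At 8355 K (t = 83.55):
  R = 329.7·(83.55 − 60)^(-0.1332) = 329.7·23.55^(-0.1332) = 329.7·0.65652 = 216.456.
At 10023 K (t = 100.23):
  R = 329.7·(100.23 − 60)^(-0.1332) = 329.7·40.23^(-0.1332) = 329.7·0.61133 = 201.555.
Gain = 201.555 / 216.456 = 0.9312 → 0.931.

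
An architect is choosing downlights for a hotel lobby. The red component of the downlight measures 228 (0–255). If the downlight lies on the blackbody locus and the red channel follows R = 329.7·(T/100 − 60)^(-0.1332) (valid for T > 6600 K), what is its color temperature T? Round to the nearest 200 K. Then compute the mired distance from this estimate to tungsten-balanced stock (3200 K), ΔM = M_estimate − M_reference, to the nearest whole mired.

-181 mireds

(t − 60)^(-0.1332) = 228/329.7 = 0.69154.
t − 60 = 0.69154^(1/-0.1332) = 0.69154^(-7.508) = 15.943, so t = 75.943.
T = 100·t = 7594 K → 7600 K to the nearest 200 K.
M_estimate = 10⁶/7600 = 131.58; M_reference = 10⁶/3200 = 312.50.
ΔM = 131.58 − 312.50 = -180.92 → -181 mireds.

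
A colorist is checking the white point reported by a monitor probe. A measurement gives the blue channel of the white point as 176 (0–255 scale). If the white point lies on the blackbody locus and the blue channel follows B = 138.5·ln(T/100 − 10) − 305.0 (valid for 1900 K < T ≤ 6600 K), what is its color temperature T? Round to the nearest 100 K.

ln(t − 10) = (176 + 305.0) / 138.5 = 3.4729.
t − 10 = e^3.4729 = 32.231, so t = 42.231.
T = 100·t = 4223 K → 4200 K to the nearest 100 K.

4200 K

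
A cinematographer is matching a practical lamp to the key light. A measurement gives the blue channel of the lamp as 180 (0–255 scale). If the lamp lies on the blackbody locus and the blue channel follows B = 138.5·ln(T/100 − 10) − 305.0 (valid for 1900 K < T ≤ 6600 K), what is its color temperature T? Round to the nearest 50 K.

ln(t − 10) = (180 + 305.0) / 138.5 = 3.5018.
t − 10 = e^3.5018 = 33.175, so t = 43.175.
T = 100·t = 4318 K → 4300 K to the nearest 50 K.

4300 K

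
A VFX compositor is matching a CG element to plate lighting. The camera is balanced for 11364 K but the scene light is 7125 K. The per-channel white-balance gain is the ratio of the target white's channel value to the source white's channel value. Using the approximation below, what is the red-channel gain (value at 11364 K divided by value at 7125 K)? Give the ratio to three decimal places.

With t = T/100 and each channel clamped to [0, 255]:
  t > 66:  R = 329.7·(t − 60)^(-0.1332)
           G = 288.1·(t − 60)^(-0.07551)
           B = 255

0.812

At 7125 K (t = 71.25):
  R = 329.7·(71.25 − 60)^(-0.1332) = 329.7·11.25^(-0.1332) = 329.7·0.72441 = 238.839.
At 11364 K (t = 113.64):
  R = 329.7·(113.64 − 60)^(-0.1332) = 329.7·53.64^(-0.1332) = 329.7·0.58835 = 193.977.
Gain = 193.977 / 238.839 = 0.8122 → 0.812.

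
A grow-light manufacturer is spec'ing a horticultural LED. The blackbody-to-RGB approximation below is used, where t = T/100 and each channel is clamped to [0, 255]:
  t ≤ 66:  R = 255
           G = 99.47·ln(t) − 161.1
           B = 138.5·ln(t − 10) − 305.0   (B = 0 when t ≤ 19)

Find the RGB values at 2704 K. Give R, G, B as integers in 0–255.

t = 2704/100 = 27.04; the t ≤ 66 branch applies.
R = 255 by definition for t ≤ 66.
G = 99.47·ln 27.04 − 161.1 = 99.47·3.2973 − 161.1 = 166.884.
B = 138.5·ln(27.04 − 10) − 305.0 = 138.5·ln 17.04 − 305.0 = 138.5·2.8356 − 305.0 = 87.726.
Rounded: (255, 167, 88).

R=255, G=167, B=88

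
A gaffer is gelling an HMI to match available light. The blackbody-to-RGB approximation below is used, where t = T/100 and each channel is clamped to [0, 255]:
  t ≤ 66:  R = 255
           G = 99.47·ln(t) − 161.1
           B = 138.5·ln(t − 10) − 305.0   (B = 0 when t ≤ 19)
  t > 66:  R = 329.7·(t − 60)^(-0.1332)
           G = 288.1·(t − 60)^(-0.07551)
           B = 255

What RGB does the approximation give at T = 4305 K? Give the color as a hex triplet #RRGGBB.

t = 4305/100 = 43.05; the t ≤ 66 branch applies.
R = 255 by definition for t ≤ 66.
G = 99.47·ln 43.05 − 161.1 = 99.47·3.7624 − 161.1 = 213.142.
B = 138.5·ln(43.05 − 10) − 305.0 = 138.5·ln 33.05 − 305.0 = 138.5·3.4980 − 305.0 = 179.476.
Rounded: (255, 213, 179).
In hex: #FFD5B3.

#FFD5B3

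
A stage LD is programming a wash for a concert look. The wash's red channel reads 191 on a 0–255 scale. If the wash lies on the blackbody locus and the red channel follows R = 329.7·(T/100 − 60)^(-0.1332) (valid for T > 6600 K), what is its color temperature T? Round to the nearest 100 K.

(t − 60)^(-0.1332) = 191/329.7 = 0.57931.
t − 60 = 0.57931^(1/-0.1332) = 0.57931^(-7.508) = 60.245, so t = 120.245.
T = 100·t = 12025 K → 12000 K to the nearest 100 K.

12000 K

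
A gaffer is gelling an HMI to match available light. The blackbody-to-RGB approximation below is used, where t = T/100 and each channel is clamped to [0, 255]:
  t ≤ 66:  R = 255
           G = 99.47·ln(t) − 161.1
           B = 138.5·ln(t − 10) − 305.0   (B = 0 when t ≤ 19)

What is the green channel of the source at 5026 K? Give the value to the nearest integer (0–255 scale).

t = 5026/100 = 50.26; the t ≤ 66 branch applies.
G = 99.47·ln 50.26 − 161.1 = 99.47·3.9172 − 161.1 = 228.545.
Rounded: 229.

229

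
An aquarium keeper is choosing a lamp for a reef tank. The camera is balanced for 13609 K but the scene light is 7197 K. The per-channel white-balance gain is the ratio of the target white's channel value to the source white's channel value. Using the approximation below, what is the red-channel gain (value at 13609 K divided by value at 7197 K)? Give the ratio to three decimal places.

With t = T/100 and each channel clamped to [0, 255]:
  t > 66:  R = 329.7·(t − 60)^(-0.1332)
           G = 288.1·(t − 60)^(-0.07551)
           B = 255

At 7197 K (t = 71.97):
  R = 329.7·(71.97 − 60)^(-0.1332) = 329.7·11.97^(-0.1332) = 329.7·0.71845 = 236.874.
At 13609 K (t = 136.09):
  R = 329.7·(136.09 − 60)^(-0.1332) = 329.7·76.09^(-0.1332) = 329.7·0.56157 = 185.151.
Gain = 185.151 / 236.874 = 0.7816 → 0.782.

0.782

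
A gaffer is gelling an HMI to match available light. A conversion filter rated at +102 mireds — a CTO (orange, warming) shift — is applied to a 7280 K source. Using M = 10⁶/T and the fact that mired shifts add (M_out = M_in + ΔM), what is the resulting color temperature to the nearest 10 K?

4180 K

M_in = 10⁶/7280 = 137.36 mireds.
M_out = 137.36 + (+102) = 239.36 mireds.
T_out = 10⁶/239.36 = 4177.8 K → 4180 K.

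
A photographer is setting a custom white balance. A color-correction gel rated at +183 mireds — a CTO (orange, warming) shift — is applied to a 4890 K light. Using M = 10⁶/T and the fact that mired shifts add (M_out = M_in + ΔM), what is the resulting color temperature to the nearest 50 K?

2600 K

M_in = 10⁶/4890 = 204.50 mireds.
M_out = 204.50 + (+183) = 387.50 mireds.
T_out = 10⁶/387.50 = 2580.7 K → 2600 K.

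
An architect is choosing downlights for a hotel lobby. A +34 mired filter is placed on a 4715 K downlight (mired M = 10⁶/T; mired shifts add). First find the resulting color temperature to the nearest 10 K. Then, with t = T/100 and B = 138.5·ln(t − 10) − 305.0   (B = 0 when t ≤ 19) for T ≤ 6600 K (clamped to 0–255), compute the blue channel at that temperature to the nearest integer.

169

M_in = 10⁶/4715 = 212.09; M_out = 212.09 + (+34) = 246.09.
T_out = 10⁶/246.09 = 4063.6 K → 4060 K; t = 40.6.
B = 138.5·ln(40.6 − 10) − 305.0 = 138.5·ln 30.6 − 305.0 = 138.5·3.4210 − 305.0 = 168.809.
Rounded: 169.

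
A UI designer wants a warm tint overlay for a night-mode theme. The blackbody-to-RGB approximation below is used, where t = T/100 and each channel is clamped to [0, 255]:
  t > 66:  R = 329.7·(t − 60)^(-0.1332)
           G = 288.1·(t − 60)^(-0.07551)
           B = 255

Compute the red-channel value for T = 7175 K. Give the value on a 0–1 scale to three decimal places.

t = 7175/100 = 71.75; the t > 66 branch applies.
R = 329.7·(71.75 − 60)^(-0.1332) = 329.7·11.75^(-0.1332) = 329.7·0.72023 = 237.460.
On a 0–1 scale: 237.460/255 = 0.9312 → 0.931.

0.931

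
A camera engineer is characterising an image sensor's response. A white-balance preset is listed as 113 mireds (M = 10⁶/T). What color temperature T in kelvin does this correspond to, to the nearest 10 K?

T = 10⁶ / 113 = 8849.56 K → 8850 K.

8850 K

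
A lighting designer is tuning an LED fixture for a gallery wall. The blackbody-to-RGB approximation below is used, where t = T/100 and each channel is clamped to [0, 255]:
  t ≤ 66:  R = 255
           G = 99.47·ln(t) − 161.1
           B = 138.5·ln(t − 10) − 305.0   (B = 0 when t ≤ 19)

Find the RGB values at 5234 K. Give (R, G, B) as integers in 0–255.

(255, 233, 214)

t = 5234/100 = 52.34; the t ≤ 66 branch applies.
R = 255 by definition for t ≤ 66.
G = 99.47·ln 52.34 − 161.1 = 99.47·3.9578 − 161.1 = 232.578.
B = 138.5·ln(52.34 − 10) − 305.0 = 138.5·ln 42.34 − 305.0 = 138.5·3.7457 − 305.0 = 213.784.
Rounded: (255, 233, 214).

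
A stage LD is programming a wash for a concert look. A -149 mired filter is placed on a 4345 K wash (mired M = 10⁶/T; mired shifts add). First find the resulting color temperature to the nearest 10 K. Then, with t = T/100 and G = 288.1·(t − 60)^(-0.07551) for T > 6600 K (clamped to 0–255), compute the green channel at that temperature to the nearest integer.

211

M_in = 10⁶/4345 = 230.15; M_out = 230.15 + (-149) = 81.15.
T_out = 10⁶/81.15 = 12322.9 K → 12320 K; t = 123.2.
G = 288.1·(123.2 − 60)^(-0.07551) = 288.1·63.2^(-0.07551) = 288.1·0.73119 = 210.655.
Rounded: 211.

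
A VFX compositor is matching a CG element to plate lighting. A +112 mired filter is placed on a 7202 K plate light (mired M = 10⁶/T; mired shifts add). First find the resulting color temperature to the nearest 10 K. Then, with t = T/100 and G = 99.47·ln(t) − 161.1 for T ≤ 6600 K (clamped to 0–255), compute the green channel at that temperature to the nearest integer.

M_in = 10⁶/7202 = 138.85; M_out = 138.85 + (+112) = 250.85.
T_out = 10⁶/250.85 = 3986.4 K → 3990 K; t = 39.9.
G = 99.47·ln 39.9 − 161.1 = 99.47·3.6864 − 161.1 = 205.584.
Rounded: 206.

206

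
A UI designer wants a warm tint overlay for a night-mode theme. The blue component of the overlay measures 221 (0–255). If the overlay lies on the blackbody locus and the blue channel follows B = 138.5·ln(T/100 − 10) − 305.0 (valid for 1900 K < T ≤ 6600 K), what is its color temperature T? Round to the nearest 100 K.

ln(t − 10) = (221 + 305.0) / 138.5 = 3.7978.
t − 10 = e^3.7978 = 44.604, so t = 54.604.
T = 100·t = 5460 K → 5500 K to the nearest 100 K.

5500 K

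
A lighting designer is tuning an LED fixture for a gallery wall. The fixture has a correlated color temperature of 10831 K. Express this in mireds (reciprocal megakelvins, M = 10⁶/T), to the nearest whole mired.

92 mireds

M = 10⁶ / 10831 = 92.328 → 92 mireds.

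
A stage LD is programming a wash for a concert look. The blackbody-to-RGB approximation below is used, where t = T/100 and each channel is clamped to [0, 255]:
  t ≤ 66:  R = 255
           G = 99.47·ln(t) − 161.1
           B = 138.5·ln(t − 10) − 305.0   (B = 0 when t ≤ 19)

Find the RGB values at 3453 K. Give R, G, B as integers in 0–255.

R=255, G=191, B=138

t = 3453/100 = 34.53; the t ≤ 66 branch applies.
R = 255 by definition for t ≤ 66.
G = 99.47·ln 34.53 − 161.1 = 99.47·3.5418 − 161.1 = 191.206.
B = 138.5·ln(34.53 − 10) − 305.0 = 138.5·ln 24.53 − 305.0 = 138.5·3.1999 − 305.0 = 138.186.
Rounded: (255, 191, 138).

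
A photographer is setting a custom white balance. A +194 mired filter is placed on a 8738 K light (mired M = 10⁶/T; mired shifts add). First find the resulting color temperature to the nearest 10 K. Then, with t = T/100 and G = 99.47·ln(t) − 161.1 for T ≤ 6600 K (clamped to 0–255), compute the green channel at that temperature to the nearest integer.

M_in = 10⁶/8738 = 114.44; M_out = 114.44 + (+194) = 308.44.
T_out = 10⁶/308.44 = 3242.1 K → 3240 K; t = 32.4.
G = 99.47·ln 32.4 − 161.1 = 99.47·3.4782 − 161.1 = 184.872.
Rounded: 185.

185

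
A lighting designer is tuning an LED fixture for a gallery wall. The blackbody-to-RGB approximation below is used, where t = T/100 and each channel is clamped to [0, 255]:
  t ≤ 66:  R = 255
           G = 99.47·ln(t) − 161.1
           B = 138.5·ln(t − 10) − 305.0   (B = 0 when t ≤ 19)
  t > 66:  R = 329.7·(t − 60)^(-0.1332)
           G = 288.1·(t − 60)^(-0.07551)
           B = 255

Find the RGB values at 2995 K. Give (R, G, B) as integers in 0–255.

(255, 177, 110)

t = 2995/100 = 29.95; the t ≤ 66 branch applies.
R = 255 by definition for t ≤ 66.
G = 99.47·ln 29.95 − 161.1 = 99.47·3.3995 − 161.1 = 177.051.
B = 138.5·ln(29.95 − 10) − 305.0 = 138.5·ln 19.95 − 305.0 = 138.5·2.9932 − 305.0 = 109.562.
Rounded: (255, 177, 110).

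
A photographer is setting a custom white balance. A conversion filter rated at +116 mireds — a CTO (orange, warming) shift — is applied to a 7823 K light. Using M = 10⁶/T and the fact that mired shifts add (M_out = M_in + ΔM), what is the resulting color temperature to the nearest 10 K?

M_in = 10⁶/7823 = 127.83 mireds.
M_out = 127.83 + (+116) = 243.83 mireds.
T_out = 10⁶/243.83 = 4101.2 K → 4100 K.

4100 K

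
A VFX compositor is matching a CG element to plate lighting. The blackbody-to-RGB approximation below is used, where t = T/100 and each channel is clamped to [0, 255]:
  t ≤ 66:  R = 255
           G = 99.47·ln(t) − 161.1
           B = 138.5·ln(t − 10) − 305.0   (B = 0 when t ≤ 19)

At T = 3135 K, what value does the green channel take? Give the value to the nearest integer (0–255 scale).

t = 3135/100 = 31.35; the t ≤ 66 branch applies.
G = 99.47·ln 31.35 − 161.1 = 99.47·3.4452 − 161.1 = 181.595.
Rounded: 182.

182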